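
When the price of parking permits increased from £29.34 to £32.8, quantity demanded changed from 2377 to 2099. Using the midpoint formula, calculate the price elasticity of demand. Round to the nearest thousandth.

-1.115

%ΔQ = (2099 − 2377)/[(2377 + 2099)/2] = -278/2238 ≈ -0.1242.
%Δp = (32.8 − 29.34)/[(29.34 + 32.8)/2] = 3.46/31.07 ≈ 0.1114.
Arc elasticity E = %ΔQ/%Δp ≈ -0.1242/0.1114 ≈ -1.115.
|E| > 1: demand is elastic over this range.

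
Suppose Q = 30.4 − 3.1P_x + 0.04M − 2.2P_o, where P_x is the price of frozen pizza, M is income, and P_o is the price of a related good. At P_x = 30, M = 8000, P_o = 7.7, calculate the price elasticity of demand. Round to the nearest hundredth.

First evaluate Q: 30.4 − 3.1(30) + 0.04(8000) − 2.2(7.7) = 30.4 − 93 + 320 − 16.94 = 240.46.
∂Q/∂P_x = −3.1, so E_p = (−3.1)·(30/240.46) ≈ -0.39.
|E_p| < 1: demand is inelastic.

-0.39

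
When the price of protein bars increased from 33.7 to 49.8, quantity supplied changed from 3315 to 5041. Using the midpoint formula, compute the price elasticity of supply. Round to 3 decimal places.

1.071

%ΔQ = (5041 − 3315)/[(3315 + 5041)/2] = 1726/4178 ≈ 0.4131.
%ΔP = (49.8 − 33.7)/[(33.7 + 49.8)/2] = 16.1/41.75 ≈ 0.3856.
Arc elasticity E = %ΔQ/%ΔP ≈ 0.4131/0.3856 ≈ 1.071.
|E| > 1: supply is elastic over this range.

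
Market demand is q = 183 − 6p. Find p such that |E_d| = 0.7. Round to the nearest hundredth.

Set −bp/(a − bp) = −0.7 ⇒ bp = 0.7(a − bp) ⇒ bp(1+0.7) = 0.7·a.
p = 0.7·183/(6·1.7) ≈ 12.56.

12.56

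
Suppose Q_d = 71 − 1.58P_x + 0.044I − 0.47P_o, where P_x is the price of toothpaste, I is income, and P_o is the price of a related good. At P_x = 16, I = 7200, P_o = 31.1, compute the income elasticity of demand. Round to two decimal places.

0.91

Substituting, Q_d = 71 − 1.58(16) + 0.044(7200) − 0.47(31.1) = 71 − 25.28 + 316.8 − 14.617 = 347.903.
∂Q_d/∂I = +0.044, so E_I = 0.044·(7200/347.903) ≈ 0.91.
E_I ∈ (0,1): normal good (necessity).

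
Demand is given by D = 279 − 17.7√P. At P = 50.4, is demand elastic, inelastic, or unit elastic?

inelastic

At P = 50.4, D = 153.3425.
dD/dP = −17.7/(2√P) = −17.7/(2·7.0993).
Point elasticity E = (dD/dP)·(P/D) = -1.2466 × 50.4/153.3425 ≈ -0.410.
|E| ≈ 0.410 < 1, so demand is inelastic.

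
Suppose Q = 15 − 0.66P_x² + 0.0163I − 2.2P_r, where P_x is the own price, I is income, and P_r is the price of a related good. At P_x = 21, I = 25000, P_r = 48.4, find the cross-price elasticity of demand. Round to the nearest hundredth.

Q = 15 − 0.66(21)² + 0.0163(25000) − 2.2(48.4) = 15 − 291.06 + 407.5 − 106.48 = 24.96.
∂Q/∂P_r = −2.2, so E_xy = -2.2·(48.4/24.96) ≈ -4.27.
E_xy < 0: the goods are complements.

-4.27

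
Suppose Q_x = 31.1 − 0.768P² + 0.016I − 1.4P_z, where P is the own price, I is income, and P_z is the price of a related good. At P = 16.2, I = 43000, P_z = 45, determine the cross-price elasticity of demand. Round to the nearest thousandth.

-0.139

Substituting, Q_x = 31.1 − 0.768(16.2)² + 0.016(43000) − 1.4(45) = 31.1 − 201.5539 + 688 − 63 = 454.5461.
∂Q_x/∂P_z = −1.4, so E_xy = -1.4·(45/454.5461) ≈ -0.139.
E_xy < 0: the goods are complements.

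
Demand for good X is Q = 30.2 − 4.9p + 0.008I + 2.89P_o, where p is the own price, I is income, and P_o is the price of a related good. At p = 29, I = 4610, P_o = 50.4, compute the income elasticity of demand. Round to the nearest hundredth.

Substituting, Q = 30.2 − 4.9(29) + 0.008(4610) + 2.89(50.4) = 30.2 − 142.1 + 36.88 + 145.656 = 70.636.
∂Q/∂I = +0.008, so E_I = 0.008·(4610/70.636) ≈ 0.52.
E_I ∈ (0,1): normal good (necessity).

0.52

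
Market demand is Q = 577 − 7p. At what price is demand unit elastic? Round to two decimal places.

For linear demand Q = a − bp, E = −bp/(a − bp). |E| = 1 ⇒ bp = a − bp ⇒ p = a/(2b).
p = 577/(2·7) ≈ 41.21.

41.21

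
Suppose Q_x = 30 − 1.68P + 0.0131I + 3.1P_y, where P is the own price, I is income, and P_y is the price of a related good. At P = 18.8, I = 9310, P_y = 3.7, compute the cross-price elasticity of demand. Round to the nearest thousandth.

First evaluate Q_x: 30 − 1.68(18.8) + 0.0131(9310) + 3.1(3.7) = 30 − 31.584 + 121.961 + 11.47 = 131.847.
∂Q_x/∂P_y = +3.1, so E_xy = 3.1·(3.7/131.847) ≈ 0.087.
E_xy > 0: the goods are substitutes.

0.087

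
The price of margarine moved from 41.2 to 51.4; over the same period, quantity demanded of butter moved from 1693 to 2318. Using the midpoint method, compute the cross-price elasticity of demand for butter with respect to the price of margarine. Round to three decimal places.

1.415

%ΔQ_x = (2318 − 1693)/[(1693+2318)/2] = 625/2005.5 ≈ 0.3116.
%ΔP_y = (51.4 − 41.2)/[(41.2+51.4)/2] ≈ 0.2203.
E_xy = 0.3116/0.2203 ≈ 1.415.
E_xy > 0, so butter and margarine are substitutes.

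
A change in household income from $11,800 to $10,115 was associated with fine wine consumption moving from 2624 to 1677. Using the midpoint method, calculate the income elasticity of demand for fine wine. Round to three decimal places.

2.864

%ΔQ = (1677 − 2624)/[(2624+1677)/2] = -947/2150.5 ≈ -0.4404.
%ΔI = (10,115 − 11,800)/[(11,800+10,115)/2] = -1685/10957.5 ≈ -0.1538.
E_I = %ΔQ/%ΔI ≈ 2.864.
E_I > 1: normal good (luxury).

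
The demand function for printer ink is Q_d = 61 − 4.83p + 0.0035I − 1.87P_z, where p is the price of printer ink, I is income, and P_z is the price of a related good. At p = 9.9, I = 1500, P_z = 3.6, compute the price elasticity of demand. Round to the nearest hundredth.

Substituting, Q_d = 61 − 4.83(9.9) + 0.0035(1500) − 1.87(3.6) = 61 − 47.817 + 5.25 − 6.732 = 11.701.
∂Q_d/∂p = −4.83, so E_p = (−4.83)·(9.9/11.701) ≈ -4.09.
|E_p| > 1: demand is elastic.

-4.09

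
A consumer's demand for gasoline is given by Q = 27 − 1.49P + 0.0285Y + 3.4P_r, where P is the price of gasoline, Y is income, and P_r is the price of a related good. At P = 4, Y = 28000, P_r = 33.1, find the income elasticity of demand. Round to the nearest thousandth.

0.857

Evaluating quantity at (P, Y, P_r) gives Q = 27 − 1.49(4) + 0.0285(28000) + 3.4(33.1) = 27 − 5.96 + 798 + 112.54 = 931.58.
∂Q/∂Y = +0.0285, so E_I = 0.0285·(28000/931.58) ≈ 0.857.
E_I ∈ (0,1): normal good (necessity).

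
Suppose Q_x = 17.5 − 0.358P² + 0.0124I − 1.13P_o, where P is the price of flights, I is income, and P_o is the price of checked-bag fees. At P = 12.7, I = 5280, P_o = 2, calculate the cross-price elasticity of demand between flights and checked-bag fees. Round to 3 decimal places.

-0.098

First evaluate Q_x: 17.5 − 0.358(12.7)² + 0.0124(5280) − 1.13(2) = 17.5 − 57.7418 + 65.472 − 2.26 = 22.9702.
∂Q_x/∂P_o = −1.13, so E_xy = -1.13·(2/22.9702) ≈ -0.098.
E_xy < 0: the goods are complements.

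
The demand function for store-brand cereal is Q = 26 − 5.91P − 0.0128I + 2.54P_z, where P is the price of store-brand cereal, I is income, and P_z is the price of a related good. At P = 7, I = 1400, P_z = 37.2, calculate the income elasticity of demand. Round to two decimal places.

At the given point, Q = 26 − 5.91(7) − 0.0128(1400) + 2.54(37.2) = 26 − 41.37 − 17.92 + 94.488 = 61.198.
∂Q/∂I = −0.0128, so E_I = -0.0128·(1400/61.198) ≈ -0.29.
E_I < 0: inferior good.

-0.29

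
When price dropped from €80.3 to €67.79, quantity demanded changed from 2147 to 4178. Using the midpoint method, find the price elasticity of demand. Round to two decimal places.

-3.80

%Δq = (4178 − 2147)/[(2147 + 4178)/2] = 2031/3162.5 ≈ 0.6422.
%Δp = (67.79 − 80.3)/[(80.3 + 67.79)/2] = -12.51/74.045 ≈ -0.1690.
Arc elasticity E = %Δq/%Δp ≈ 0.6422/-0.1690 ≈ -3.80.
|E| > 1: demand is elastic over this range.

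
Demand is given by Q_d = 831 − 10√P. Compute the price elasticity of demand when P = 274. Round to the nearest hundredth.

At P = 274, Q_d = 665.4705.
dQ_d/dP = −10/(2√P) = −10/(2·16.5529).
Point elasticity E = (dQ_d/dP)·(P/Q_d) = -0.3021 × 274/665.4705 ≈ -0.12.
|E| < 1, so demand is inelastic at this price.

-0.12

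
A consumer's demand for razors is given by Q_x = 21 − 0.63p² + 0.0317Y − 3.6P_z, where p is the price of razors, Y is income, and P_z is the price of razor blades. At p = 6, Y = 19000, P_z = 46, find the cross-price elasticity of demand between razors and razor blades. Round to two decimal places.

Evaluating quantity at (p, Y, P_z) gives Q_x = 21 − 0.63(6)² + 0.0317(19000) − 3.6(46) = 21 − 22.68 + 602.3 − 165.6 = 435.02.
∂Q_x/∂P_z = −3.6, so E_xy = -3.6·(46/435.02) ≈ -0.38.
E_xy < 0: the goods are complements.

-0.38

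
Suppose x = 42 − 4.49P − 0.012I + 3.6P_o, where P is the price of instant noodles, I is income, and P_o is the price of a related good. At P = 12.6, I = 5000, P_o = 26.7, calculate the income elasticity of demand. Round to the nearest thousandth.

x = 42 − 4.49(12.6) − 0.012(5000) + 3.6(26.7) = 42 − 56.574 − 60 + 96.12 = 21.546.
∂x/∂I = −0.012, so E_I = -0.012·(5000/21.546) ≈ -2.785.
E_I < 0: inferior good.

-2.785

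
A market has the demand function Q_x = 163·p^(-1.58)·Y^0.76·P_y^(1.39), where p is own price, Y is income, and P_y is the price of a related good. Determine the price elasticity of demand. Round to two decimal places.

For a Cobb–Douglas (constant-elasticity) form Q_x = A·p^α·…, the elasticity with respect to p equals the exponent α at every point.
Here the exponent on p is -1.58, so the price elasticity of demand is -1.58.

-1.58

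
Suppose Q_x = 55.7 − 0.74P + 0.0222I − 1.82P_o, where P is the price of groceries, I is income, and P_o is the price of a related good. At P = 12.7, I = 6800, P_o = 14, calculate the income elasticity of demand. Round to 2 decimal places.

0.88

At the given point, Q_x = 55.7 − 0.74(12.7) + 0.0222(6800) − 1.82(14) = 55.7 − 9.398 + 150.96 − 25.48 = 171.782.
∂Q_x/∂I = +0.0222, so E_I = 0.0222·(6800/171.782) ≈ 0.88.
E_I ∈ (0,1): normal good (necessity).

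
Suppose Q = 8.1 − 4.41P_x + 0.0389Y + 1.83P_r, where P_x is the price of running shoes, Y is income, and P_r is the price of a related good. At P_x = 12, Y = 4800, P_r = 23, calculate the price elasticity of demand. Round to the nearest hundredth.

-0.29

First evaluate Q: 8.1 − 4.41(12) + 0.0389(4800) + 1.83(23) = 8.1 − 52.92 + 186.72 + 42.09 = 183.99.
∂Q/∂P_x = −4.41, so E_p = (−4.41)·(12/183.99) ≈ -0.29.
|E_p| < 1: demand is inelastic.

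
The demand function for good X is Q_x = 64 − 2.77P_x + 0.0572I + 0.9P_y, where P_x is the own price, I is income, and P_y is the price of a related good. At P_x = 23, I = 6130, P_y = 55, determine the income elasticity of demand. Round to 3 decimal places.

0.876

Q_x = 64 − 2.77(23) + 0.0572(6130) + 0.9(55) = 64 − 63.71 + 350.636 + 49.5 = 400.426.
∂Q_x/∂I = +0.0572, so E_I = 0.0572·(6130/400.426) ≈ 0.876.
E_I ∈ (0,1): normal good (necessity).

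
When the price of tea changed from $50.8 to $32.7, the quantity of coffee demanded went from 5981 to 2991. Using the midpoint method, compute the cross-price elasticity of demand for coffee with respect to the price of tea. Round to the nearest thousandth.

%ΔQ_x = (2991 − 5981)/[(5981+2991)/2] = -2990/4486 ≈ -0.6665.
%ΔP_y = (32.7 − 50.8)/[(50.8+32.7)/2] ≈ -0.4335.
E_xy = -0.6665/-0.4335 ≈ 1.537.
E_xy > 0, so coffee and tea are substitutes.

1.537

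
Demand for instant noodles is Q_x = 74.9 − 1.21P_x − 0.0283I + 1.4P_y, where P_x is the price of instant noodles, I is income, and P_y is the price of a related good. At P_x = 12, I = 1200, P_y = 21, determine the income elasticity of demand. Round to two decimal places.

Substituting, Q_x = 74.9 − 1.21(12) − 0.0283(1200) + 1.4(21) = 74.9 − 14.52 − 33.96 + 29.4 = 55.82.
∂Q_x/∂I = −0.0283, so E_I = -0.0283·(1200/55.82) ≈ -0.61.
E_I < 0: inferior good.

-0.61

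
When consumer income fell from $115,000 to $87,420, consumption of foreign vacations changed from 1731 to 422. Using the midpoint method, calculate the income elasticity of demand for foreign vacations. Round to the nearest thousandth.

%ΔQ = (422 − 1731)/[(1731+422)/2] = -1309/1076.5 ≈ -1.2160.
%ΔI = (87,420 − 115,000)/[(115,000+87,420)/2] = -27580/101210 ≈ -0.2725.
E_I = %ΔQ/%ΔI ≈ 4.462.
E_I > 1: normal good (luxury).

4.462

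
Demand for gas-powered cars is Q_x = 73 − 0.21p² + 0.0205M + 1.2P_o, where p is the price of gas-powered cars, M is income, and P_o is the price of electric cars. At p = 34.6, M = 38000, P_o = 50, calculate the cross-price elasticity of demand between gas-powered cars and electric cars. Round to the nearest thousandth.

Substituting, Q_x = 73 − 0.21(34.6)² + 0.0205(38000) + 1.2(50) = 73 − 251.4036 + 779 + 60 = 660.5964.
∂Q_x/∂P_o = +1.2, so E_xy = 1.2·(50/660.5964) ≈ 0.091.
E_xy > 0: the goods are substitutes.

0.091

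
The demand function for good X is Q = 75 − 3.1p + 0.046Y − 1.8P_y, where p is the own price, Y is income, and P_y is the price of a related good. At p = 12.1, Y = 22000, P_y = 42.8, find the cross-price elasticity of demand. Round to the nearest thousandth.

-0.079

First evaluate Q: 75 − 3.1(12.1) + 0.046(22000) − 1.8(42.8) = 75 − 37.51 + 1012 − 77.04 = 972.45.
∂Q/∂P_y = −1.8, so E_xy = -1.8·(42.8/972.45) ≈ -0.079.
E_xy < 0: the goods are complements.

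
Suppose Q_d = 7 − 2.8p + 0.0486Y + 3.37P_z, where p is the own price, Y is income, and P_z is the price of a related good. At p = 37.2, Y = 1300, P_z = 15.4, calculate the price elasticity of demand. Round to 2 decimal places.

-5.81

Substituting, Q_d = 7 − 2.8(37.2) + 0.0486(1300) + 3.37(15.4) = 7 − 104.16 + 63.18 + 51.898 = 17.918.
∂Q_d/∂p = −2.8, so E_p = (−2.8)·(37.2/17.918) ≈ -5.81.
|E_p| > 1: demand is elastic.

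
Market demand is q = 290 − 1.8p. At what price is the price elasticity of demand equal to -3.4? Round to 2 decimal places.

Set −bp/(a − bp) = −3.4 ⇒ bp = 3.4(a − bp) ⇒ bp(1+3.4) = 3.4·a.
p = 3.4·290/(1.8·4.4) ≈ 124.49.

124.49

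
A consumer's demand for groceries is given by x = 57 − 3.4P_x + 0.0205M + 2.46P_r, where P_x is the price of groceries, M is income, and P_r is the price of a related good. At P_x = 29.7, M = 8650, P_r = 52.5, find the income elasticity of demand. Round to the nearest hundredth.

0.68

Substituting, x = 57 − 3.4(29.7) + 0.0205(8650) + 2.46(52.5) = 57 − 100.98 + 177.325 + 129.15 = 262.495.
∂x/∂M = +0.0205, so E_I = 0.0205·(8650/262.495) ≈ 0.68.
E_I ∈ (0,1): normal good (necessity).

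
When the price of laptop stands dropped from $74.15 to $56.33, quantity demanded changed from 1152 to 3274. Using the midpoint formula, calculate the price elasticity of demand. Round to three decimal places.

%Δq = (3274 − 1152)/[(1152 + 3274)/2] = 2122/2213 ≈ 0.9589.
%Δp = (56.33 − 74.15)/[(74.15 + 56.33)/2] = -17.82/65.24 ≈ -0.2731.
Arc elasticity E = %Δq/%Δp ≈ 0.9589/-0.2731 ≈ -3.511.
|E| > 1: demand is elastic over this range.

-3.511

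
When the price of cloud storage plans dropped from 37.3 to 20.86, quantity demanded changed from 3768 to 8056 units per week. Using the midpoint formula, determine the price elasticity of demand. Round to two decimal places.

%ΔQ = (8056 − 3768)/[(3768 + 8056)/2] = 4288/5912 ≈ 0.7253.
%ΔP = (20.86 − 37.3)/[(37.3 + 20.86)/2] = -16.44/29.08 ≈ -0.5653.
Arc elasticity E = %ΔQ/%ΔP ≈ 0.7253/-0.5653 ≈ -1.28.
|E| > 1: demand is elastic over this range.

-1.28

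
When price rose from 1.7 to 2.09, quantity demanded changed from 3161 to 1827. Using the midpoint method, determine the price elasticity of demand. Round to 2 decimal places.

%ΔQ = (1827 − 3161)/[(3161 + 1827)/2] = -1334/2494 ≈ -0.5349.
%Δp = (2.09 − 1.7)/[(1.7 + 2.09)/2] = 0.39/1.895 ≈ 0.2058.
Arc elasticity E = %ΔQ/%Δp ≈ -0.5349/0.2058 ≈ -2.60.
|E| > 1: demand is elastic over this range.

-2.60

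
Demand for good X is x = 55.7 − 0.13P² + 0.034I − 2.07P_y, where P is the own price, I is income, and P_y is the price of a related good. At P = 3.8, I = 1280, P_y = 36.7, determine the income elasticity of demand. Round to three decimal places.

At the given point, x = 55.7 − 0.13(3.8)² + 0.034(1280) − 2.07(36.7) = 55.7 − 1.8772 + 43.52 − 75.969 = 21.3738.
∂x/∂I = +0.034, so E_I = 0.034·(1280/21.3738) ≈ 2.036.
E_I > 1: normal good (luxury).

2.036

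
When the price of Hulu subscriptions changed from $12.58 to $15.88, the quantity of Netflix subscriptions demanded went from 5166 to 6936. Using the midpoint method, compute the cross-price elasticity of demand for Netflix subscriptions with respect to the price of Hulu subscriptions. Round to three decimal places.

1.261

%ΔQ_x = (6936 − 5166)/[(5166+6936)/2] = 1770/6051 ≈ 0.2925.
%ΔP_y = (15.88 − 12.58)/[(12.58+15.88)/2] ≈ 0.2319.
E_xy = 0.2925/0.2319 ≈ 1.261.
E_xy > 0, so Netflix subscriptions and Hulu subscriptions are substitutes.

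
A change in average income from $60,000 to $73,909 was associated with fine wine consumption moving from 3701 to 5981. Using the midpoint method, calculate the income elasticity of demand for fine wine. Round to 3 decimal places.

2.267

%ΔQ = (5981 − 3701)/[(3701+5981)/2] = 2280/4841 ≈ 0.4710.
%ΔI = (73,909 − 60,000)/[(60,000+73,909)/2] = 13909/66954.5 ≈ 0.2077.
E_I = %ΔQ/%ΔI ≈ 2.267.
E_I > 1: normal good (luxury).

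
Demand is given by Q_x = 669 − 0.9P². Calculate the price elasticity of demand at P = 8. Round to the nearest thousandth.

At P = 8, Q_x = 611.4.
dQ_x/dP = −2·0.9·P = −14.4.
Point elasticity E = (dQ_x/dP)·(P/Q_x) = -14.4 × 8/611.4 ≈ -0.188.
|E| < 1, so demand is inelastic at this price.

-0.188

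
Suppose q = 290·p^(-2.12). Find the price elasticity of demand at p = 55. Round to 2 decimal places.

For a Cobb–Douglas (constant-elasticity) form q = A·p^α·…, the elasticity with respect to p equals the exponent α at every point.
Here the exponent on p is -2.12, so the price elasticity of demand is -2.12.

-2.12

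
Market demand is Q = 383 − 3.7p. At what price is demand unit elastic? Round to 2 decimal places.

51.76

For linear demand Q = a − bp, E = −bp/(a − bp). |E| = 1 ⇒ bp = a − bp ⇒ p = a/(2b).
p = 383/(2·3.7) ≈ 51.76.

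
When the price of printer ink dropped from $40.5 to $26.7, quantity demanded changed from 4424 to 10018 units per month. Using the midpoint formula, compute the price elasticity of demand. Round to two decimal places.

-1.89

%Δq = (10018 − 4424)/[(4424 + 10018)/2] = 5594/7221 ≈ 0.7747.
%ΔP = (26.7 − 40.5)/[(40.5 + 26.7)/2] = -13.8/33.6 ≈ -0.4107.
Arc elasticity E = %Δq/%ΔP ≈ 0.7747/-0.4107 ≈ -1.89.
|E| > 1: demand is elastic over this range.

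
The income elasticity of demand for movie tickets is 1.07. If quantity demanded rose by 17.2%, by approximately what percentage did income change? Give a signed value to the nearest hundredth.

%ΔQ ≈ E × %ΔI ⇒ %ΔI = %ΔQ / E = (17.2%)/(1.07) ≈ 16.07%.

16.07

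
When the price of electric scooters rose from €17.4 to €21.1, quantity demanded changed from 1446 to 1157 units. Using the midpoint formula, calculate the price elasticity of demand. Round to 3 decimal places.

-1.155

%Δq = (1157 − 1446)/[(1446 + 1157)/2] = -289/1301.5 ≈ -0.2221.
%Δp = (21.1 − 17.4)/[(17.4 + 21.1)/2] = 3.7/19.25 ≈ 0.1922.
Arc elasticity E = %Δq/%Δp ≈ -0.2221/0.1922 ≈ -1.155.
|E| > 1: demand is elastic over this range.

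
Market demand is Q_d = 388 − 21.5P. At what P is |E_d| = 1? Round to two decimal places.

For linear demand Q_d = a − bP, E = −bP/(a − bP). |E| = 1 ⇒ bP = a − bP ⇒ P = a/(2b).
P = 388/(2·21.5) ≈ 9.02.

9.02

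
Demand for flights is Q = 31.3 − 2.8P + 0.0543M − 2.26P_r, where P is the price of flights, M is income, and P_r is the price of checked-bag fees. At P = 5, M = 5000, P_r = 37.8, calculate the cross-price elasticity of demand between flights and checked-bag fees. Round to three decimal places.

-0.420

At the given point, Q = 31.3 − 2.8(5) + 0.0543(5000) − 2.26(37.8) = 31.3 − 14 + 271.5 − 85.428 = 203.372.
∂Q/∂P_r = −2.26, so E_xy = -2.26·(37.8/203.372) ≈ -0.420.
E_xy < 0: the goods are complements.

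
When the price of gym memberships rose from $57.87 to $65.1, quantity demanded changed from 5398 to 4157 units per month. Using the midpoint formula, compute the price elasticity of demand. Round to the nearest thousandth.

%Δq = (4157 − 5398)/[(5398 + 4157)/2] = -1241/4777.5 ≈ -0.2598.
%ΔP = (65.1 − 57.87)/[(57.87 + 65.1)/2] = 7.23/61.485 ≈ 0.1176.
Arc elasticity E = %Δq/%ΔP ≈ -0.2598/0.1176 ≈ -2.209.
|E| > 1: demand is elastic over this range.

-2.209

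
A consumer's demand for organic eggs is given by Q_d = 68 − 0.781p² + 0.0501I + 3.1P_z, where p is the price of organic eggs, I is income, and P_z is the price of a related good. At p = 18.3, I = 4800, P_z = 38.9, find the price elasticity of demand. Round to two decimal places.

First evaluate Q_d: 68 − 0.781(18.3)² + 0.0501(4800) + 3.1(38.9) = 68 − 261.5491 + 240.48 + 120.59 = 167.5209.
∂Q_d/∂p = −2·0.781·p = -28.5846, so E_p = -28.5846·(18.3/167.5209) ≈ -3.12.
|E_p| > 1: demand is elastic.

-3.12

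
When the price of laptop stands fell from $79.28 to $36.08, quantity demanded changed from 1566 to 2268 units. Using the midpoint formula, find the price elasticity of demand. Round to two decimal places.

-0.49

%ΔQ = (2268 − 1566)/[(1566 + 2268)/2] = 702/1917 ≈ 0.3662.
%ΔP = (36.08 − 79.28)/[(79.28 + 36.08)/2] = -43.2/57.68 ≈ -0.7490.
Arc elasticity E = %ΔQ/%ΔP ≈ 0.3662/-0.7490 ≈ -0.49.
|E| < 1: demand is inelastic over this range.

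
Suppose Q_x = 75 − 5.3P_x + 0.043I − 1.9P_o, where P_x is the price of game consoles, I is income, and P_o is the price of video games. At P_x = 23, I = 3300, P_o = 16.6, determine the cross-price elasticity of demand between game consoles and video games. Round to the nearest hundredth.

-0.50

First evaluate Q_x: 75 − 5.3(23) + 0.043(3300) − 1.9(16.6) = 75 − 121.9 + 141.9 − 31.54 = 63.46.
∂Q_x/∂P_o = −1.9, so E_xy = -1.9·(16.6/63.46) ≈ -0.50.
E_xy < 0: the goods are complements.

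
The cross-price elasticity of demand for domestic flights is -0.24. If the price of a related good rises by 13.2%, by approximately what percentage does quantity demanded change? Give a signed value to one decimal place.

-3.2

%ΔQ ≈ E × %ΔP_y = (-0.24) × (13.2%) ≈ -3.2%.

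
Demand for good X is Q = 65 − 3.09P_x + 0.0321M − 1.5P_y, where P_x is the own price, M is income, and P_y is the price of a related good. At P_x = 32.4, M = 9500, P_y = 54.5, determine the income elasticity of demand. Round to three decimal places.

Evaluating quantity at (P_x, M, P_y) gives Q = 65 − 3.09(32.4) + 0.0321(9500) − 1.5(54.5) = 65 − 100.116 + 304.95 − 81.75 = 188.084.
∂Q/∂M = +0.0321, so E_I = 0.0321·(9500/188.084) ≈ 1.621.
E_I > 1: normal good (luxury).

1.621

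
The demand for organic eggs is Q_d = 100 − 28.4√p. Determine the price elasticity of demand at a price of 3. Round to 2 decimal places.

At p = 3, Q_d = 50.8098.
dQ_d/dp = −28.4/(2√p) = −28.4/(2·1.7321).
Point elasticity E = (dQ_d/dp)·(p/Q_d) = -8.1984 × 3/50.8098 ≈ -0.48.
|E| < 1, so demand is inelastic at this price.

-0.48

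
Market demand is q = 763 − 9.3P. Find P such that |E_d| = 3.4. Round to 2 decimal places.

Set −bP/(a − bP) = −3.4 ⇒ bP = 3.4(a − bP) ⇒ bP(1+3.4) = 3.4·a.
P = 3.4·763/(9.3·4.4) ≈ 63.40.

63.40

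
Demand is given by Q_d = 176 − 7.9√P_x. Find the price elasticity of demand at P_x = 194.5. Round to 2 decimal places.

-0.84

At P_x = 194.5, Q_d = 65.824.
dQ_d/dP_x = −7.9/(2√P_x) = −7.9/(2·13.9463).
Point elasticity E = (dQ_d/dP_x)·(P_x/Q_d) = -0.2832 × 194.5/65.824 ≈ -0.84.
|E| < 1, so demand is inelastic at this price.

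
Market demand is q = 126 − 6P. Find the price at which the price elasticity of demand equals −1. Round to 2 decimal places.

For linear demand q = a − bP, E = −bP/(a − bP). |E| = 1 ⇒ bP = a − bP ⇒ P = a/(2b).
P = 126/(2·6) = 10.50.

10.50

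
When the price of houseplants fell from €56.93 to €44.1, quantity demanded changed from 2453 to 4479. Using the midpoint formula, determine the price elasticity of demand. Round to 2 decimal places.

-2.30

%ΔQ = (4479 − 2453)/[(2453 + 4479)/2] = 2026/3466 ≈ 0.5845.
%Δp = (44.1 − 56.93)/[(56.93 + 44.1)/2] = -12.83/50.515 ≈ -0.2540.
Arc elasticity E = %ΔQ/%Δp ≈ 0.5845/-0.2540 ≈ -2.30.
|E| > 1: demand is elastic over this range.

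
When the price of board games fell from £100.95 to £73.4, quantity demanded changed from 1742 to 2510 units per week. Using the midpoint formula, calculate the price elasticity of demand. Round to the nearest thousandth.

%Δq = (2510 − 1742)/[(1742 + 2510)/2] = 768/2126 ≈ 0.3612.
%Δp = (73.4 − 100.95)/[(100.95 + 73.4)/2] = -27.55/87.175 ≈ -0.3160.
Arc elasticity E = %Δq/%Δp ≈ 0.3612/-0.3160 ≈ -1.143.
|E| > 1: demand is elastic over this range.

-1.143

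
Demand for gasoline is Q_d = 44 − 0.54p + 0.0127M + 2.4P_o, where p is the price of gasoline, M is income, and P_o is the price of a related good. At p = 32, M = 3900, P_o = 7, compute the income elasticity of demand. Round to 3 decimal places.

Evaluating quantity at (p, M, P_o) gives Q_d = 44 − 0.54(32) + 0.0127(3900) + 2.4(7) = 44 − 17.28 + 49.53 + 16.8 = 93.05.
∂Q_d/∂M = +0.0127, so E_I = 0.0127·(3900/93.05) ≈ 0.532.
E_I ∈ (0,1): normal good (necessity).

0.532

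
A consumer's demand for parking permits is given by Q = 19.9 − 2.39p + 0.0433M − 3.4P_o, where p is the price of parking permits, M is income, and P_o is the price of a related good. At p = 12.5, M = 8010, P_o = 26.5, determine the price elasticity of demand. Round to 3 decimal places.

-0.121

At the given point, Q = 19.9 − 2.39(12.5) + 0.0433(8010) − 3.4(26.5) = 19.9 − 29.875 + 346.833 − 90.1 = 246.758.
∂Q/∂p = −2.39, so E_p = (−2.39)·(12.5/246.758) ≈ -0.121.
|E_p| < 1: demand is inelastic.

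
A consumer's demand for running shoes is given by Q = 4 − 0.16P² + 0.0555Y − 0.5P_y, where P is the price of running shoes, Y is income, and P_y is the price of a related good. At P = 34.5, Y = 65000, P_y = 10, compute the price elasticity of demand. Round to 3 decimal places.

-0.111

Substituting, Q = 4 − 0.16(34.5)² + 0.0555(65000) − 0.5(10) = 4 − 190.44 + 3607.5 − 5 = 3416.06.
∂Q/∂P = −2·0.16·P = -11.04, so E_p = -11.04·(34.5/3416.06) ≈ -0.111.
|E_p| < 1: demand is inelastic.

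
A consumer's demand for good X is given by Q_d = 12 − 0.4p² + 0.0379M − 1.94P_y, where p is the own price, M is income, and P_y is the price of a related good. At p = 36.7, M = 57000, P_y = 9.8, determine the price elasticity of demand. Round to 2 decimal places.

-0.67

Q_d = 12 − 0.4(36.7)² + 0.0379(57000) − 1.94(9.8) = 12 − 538.756 + 2160.3 − 19.012 = 1614.532.
∂Q_d/∂p = −2·0.4·p = -29.36, so E_p = -29.36·(36.7/1614.532) ≈ -0.67.
|E_p| < 1: demand is inelastic.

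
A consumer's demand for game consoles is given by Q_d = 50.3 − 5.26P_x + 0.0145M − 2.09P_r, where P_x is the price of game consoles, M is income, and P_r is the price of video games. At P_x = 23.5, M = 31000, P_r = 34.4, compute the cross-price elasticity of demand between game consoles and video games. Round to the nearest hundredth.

At the given point, Q_d = 50.3 − 5.26(23.5) + 0.0145(31000) − 2.09(34.4) = 50.3 − 123.61 + 449.5 − 71.896 = 304.294.
∂Q_d/∂P_r = −2.09, so E_xy = -2.09·(34.4/304.294) ≈ -0.24.
E_xy < 0: the goods are complements.

-0.24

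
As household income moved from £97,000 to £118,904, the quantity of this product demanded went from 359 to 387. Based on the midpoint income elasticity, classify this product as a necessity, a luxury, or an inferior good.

%ΔQ = (387 − 359)/[(359+387)/2] = 28/373 ≈ 0.0751.
%ΔM = (118,904 − 97,000)/[(97,000+118,904)/2] = 21904/107952 ≈ 0.2029.
E_I = %ΔQ/%ΔM ≈ 0.370.
E_I ∈ (0,1): normal good (necessity).

necessity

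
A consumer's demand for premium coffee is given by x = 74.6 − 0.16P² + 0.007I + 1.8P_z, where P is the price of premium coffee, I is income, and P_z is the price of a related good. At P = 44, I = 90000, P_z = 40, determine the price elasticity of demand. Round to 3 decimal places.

-1.327

At the given point, x = 74.6 − 0.16(44)² + 0.007(90000) + 1.8(40) = 74.6 − 309.76 + 630 + 72 = 466.84.
∂x/∂P = −2·0.16·P = -14.08, so E_p = -14.08·(44/466.84) ≈ -1.327.
|E_p| > 1: demand is elastic.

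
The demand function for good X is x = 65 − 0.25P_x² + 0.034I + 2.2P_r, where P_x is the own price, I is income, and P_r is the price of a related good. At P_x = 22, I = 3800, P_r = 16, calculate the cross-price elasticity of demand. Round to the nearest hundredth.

0.32

Substituting, x = 65 − 0.25(22)² + 0.034(3800) + 2.2(16) = 65 − 121 + 129.2 + 35.2 = 108.4.
∂x/∂P_r = +2.2, so E_xy = 2.2·(16/108.4) ≈ 0.32.
E_xy > 0: the goods are substitutes.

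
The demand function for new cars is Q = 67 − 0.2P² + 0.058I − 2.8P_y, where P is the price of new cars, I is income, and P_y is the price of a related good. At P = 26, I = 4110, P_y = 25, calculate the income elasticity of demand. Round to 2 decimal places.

2.38

Q = 67 − 0.2(26)² + 0.058(4110) − 2.8(25) = 67 − 135.2 + 238.38 − 70 = 100.18.
∂Q/∂I = +0.058, so E_I = 0.058·(4110/100.18) ≈ 2.38.
E_I > 1: normal good (luxury).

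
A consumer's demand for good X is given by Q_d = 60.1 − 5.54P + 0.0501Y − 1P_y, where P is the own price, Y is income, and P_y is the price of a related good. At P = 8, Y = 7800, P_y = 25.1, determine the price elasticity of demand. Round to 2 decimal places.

Substituting, Q_d = 60.1 − 5.54(8) + 0.0501(7800) − 1(25.1) = 60.1 − 44.32 + 390.78 − 25.1 = 381.46.
∂Q_d/∂P = −5.54, so E_p = (−5.54)·(8/381.46) ≈ -0.12.
|E_p| < 1: demand is inelastic.

-0.12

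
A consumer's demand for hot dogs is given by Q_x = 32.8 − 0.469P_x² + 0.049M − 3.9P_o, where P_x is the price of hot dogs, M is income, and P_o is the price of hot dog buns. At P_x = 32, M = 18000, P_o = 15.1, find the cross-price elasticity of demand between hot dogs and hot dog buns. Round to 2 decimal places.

-0.16

Q_x = 32.8 − 0.469(32)² + 0.049(18000) − 3.9(15.1) = 32.8 − 480.256 + 882 − 58.89 = 375.654.
∂Q_x/∂P_o = −3.9, so E_xy = -3.9·(15.1/375.654) ≈ -0.16.
E_xy < 0: the goods are complements.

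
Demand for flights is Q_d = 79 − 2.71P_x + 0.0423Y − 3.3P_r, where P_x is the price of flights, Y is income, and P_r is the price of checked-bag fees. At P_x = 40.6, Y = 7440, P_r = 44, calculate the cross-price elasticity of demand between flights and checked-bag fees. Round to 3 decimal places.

-1.048

At the given point, Q_d = 79 − 2.71(40.6) + 0.0423(7440) − 3.3(44) = 79 − 110.026 + 314.712 − 145.2 = 138.486.
∂Q_d/∂P_r = −3.3, so E_xy = -3.3·(44/138.486) ≈ -1.048.
E_xy < 0: the goods are complements.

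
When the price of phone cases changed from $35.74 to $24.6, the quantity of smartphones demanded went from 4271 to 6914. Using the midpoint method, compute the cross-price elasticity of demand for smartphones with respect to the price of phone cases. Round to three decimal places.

%ΔQ_x = (6914 − 4271)/[(4271+6914)/2] = 2643/5592.5 ≈ 0.4726.
%ΔP_y = (24.6 − 35.74)/[(35.74+24.6)/2] ≈ -0.3692.
E_xy = 0.4726/-0.3692 ≈ -1.280.
E_xy < 0, so smartphones and phone cases are complements.

-1.280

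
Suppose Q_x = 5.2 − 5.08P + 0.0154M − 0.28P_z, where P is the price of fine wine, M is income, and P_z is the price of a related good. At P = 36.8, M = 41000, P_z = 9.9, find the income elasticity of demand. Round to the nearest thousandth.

1.413

Evaluating quantity at (P, M, P_z) gives Q_x = 5.2 − 5.08(36.8) + 0.0154(41000) − 0.28(9.9) = 5.2 − 186.944 + 631.4 − 2.772 = 446.884.
∂Q_x/∂M = +0.0154, so E_I = 0.0154·(41000/446.884) ≈ 1.413.
E_I > 1: normal good (luxury).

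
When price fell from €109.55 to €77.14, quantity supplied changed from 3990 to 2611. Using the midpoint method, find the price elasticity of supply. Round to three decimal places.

1.203

%ΔQ = (2611 − 3990)/[(3990 + 2611)/2] = -1379/3300.5 ≈ -0.4178.
%Δp = (77.14 − 109.55)/[(109.55 + 77.14)/2] = -32.41/93.345 ≈ -0.3472.
Arc elasticity E = %ΔQ/%Δp ≈ -0.4178/-0.3472 ≈ 1.203.
|E| > 1: supply is elastic over this range.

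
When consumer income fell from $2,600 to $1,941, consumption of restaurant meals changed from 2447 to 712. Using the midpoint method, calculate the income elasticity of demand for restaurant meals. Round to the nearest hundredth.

%ΔQ = (712 − 2447)/[(2447+712)/2] = -1735/1579.5 ≈ -1.0984.
%ΔY = (1,941 − 2,600)/[(2,600+1,941)/2] = -659/2270.5 ≈ -0.2902.
E_I = %ΔQ/%ΔY ≈ 3.78.
E_I > 1: normal good (luxury).

3.78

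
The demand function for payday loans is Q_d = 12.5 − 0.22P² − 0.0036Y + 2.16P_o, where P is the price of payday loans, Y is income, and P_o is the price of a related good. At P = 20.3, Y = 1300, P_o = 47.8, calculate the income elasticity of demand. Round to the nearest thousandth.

First evaluate Q_d: 12.5 − 0.22(20.3)² − 0.0036(1300) + 2.16(47.8) = 12.5 − 90.6598 − 4.68 + 103.248 = 20.4082.
∂Q_d/∂Y = −0.0036, so E_I = -0.0036·(1300/20.4082) ≈ -0.229.
E_I < 0: inferior good.

-0.229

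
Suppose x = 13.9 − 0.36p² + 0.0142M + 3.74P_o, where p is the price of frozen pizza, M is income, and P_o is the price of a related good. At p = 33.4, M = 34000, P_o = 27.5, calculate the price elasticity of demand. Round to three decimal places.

-4.058

x = 13.9 − 0.36(33.4)² + 0.0142(34000) + 3.74(27.5) = 13.9 − 401.6016 + 482.8 + 102.85 = 197.9484.
∂x/∂p = −2·0.36·p = -24.048, so E_p = -24.048·(33.4/197.9484) ≈ -4.058.
|E_p| > 1: demand is elastic.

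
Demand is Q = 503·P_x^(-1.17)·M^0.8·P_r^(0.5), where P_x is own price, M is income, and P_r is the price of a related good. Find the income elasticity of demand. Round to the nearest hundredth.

For a Cobb–Douglas (constant-elasticity) form Q = A·M^α·…, the elasticity with respect to M equals the exponent α at every point.
Here the exponent on M is 0.8, so the income elasticity of demand is 0.80.

0.80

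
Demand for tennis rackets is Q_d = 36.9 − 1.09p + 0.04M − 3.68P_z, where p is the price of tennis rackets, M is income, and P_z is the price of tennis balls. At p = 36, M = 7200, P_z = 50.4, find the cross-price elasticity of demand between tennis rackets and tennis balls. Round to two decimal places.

First evaluate Q_d: 36.9 − 1.09(36) + 0.04(7200) − 3.68(50.4) = 36.9 − 39.24 + 288 − 185.472 = 100.188.
∂Q_d/∂P_z = −3.68, so E_xy = -3.68·(50.4/100.188) ≈ -1.85.
E_xy < 0: the goods are complements.

-1.85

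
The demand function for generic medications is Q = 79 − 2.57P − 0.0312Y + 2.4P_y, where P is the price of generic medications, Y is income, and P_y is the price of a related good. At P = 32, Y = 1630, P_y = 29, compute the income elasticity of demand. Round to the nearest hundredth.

Q = 79 − 2.57(32) − 0.0312(1630) + 2.4(29) = 79 − 82.24 − 50.856 + 69.6 = 15.504.
∂Q/∂Y = −0.0312, so E_I = -0.0312·(1630/15.504) ≈ -3.28.
E_I < 0: inferior good.

-3.28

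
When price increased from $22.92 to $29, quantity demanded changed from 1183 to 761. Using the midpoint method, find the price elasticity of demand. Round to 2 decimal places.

%ΔQ = (761 − 1183)/[(1183 + 761)/2] = -422/972 ≈ -0.4342.
%ΔP = (29 − 22.92)/[(22.92 + 29)/2] = 6.08/25.96 ≈ 0.2342.
Arc elasticity E = %ΔQ/%ΔP ≈ -0.4342/0.2342 ≈ -1.85.
|E| > 1: demand is elastic over this range.

-1.85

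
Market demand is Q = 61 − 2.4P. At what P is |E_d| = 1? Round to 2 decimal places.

For linear demand Q = a − bP, E = −bP/(a − bP). |E| = 1 ⇒ bP = a − bP ⇒ P = a/(2b).
P = 61/(2·2.4) ≈ 12.71.

12.71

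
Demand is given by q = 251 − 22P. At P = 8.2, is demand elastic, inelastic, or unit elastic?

At P = 8.2, q = 70.6.
dq/dP = −22.
Point elasticity E = (dq/dP)·(P/q) = -22 × 8.2/70.6 ≈ -2.555.
|E| ≈ 2.555 > 1, so demand is elastic.

elastic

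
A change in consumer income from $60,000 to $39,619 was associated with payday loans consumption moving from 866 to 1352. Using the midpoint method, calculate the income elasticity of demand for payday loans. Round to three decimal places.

-1.071

%ΔQ = (1352 − 866)/[(866+1352)/2] = 486/1109 ≈ 0.4382.
%ΔI = (39,619 − 60,000)/[(60,000+39,619)/2] = -20381/49809.5 ≈ -0.4092.
E_I = %ΔQ/%ΔI ≈ -1.071.
E_I < 0: inferior good.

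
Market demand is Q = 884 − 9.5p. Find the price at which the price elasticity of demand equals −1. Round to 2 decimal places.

46.53

For linear demand Q = a − bp, E = −bp/(a − bp). |E| = 1 ⇒ bp = a − bp ⇒ p = a/(2b).
p = 884/(2·9.5) ≈ 46.53.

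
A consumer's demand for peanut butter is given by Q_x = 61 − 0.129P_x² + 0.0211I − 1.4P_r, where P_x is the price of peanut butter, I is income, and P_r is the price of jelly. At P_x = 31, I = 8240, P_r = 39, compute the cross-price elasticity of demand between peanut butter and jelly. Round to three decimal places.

Evaluating quantity at (P_x, I, P_r) gives Q_x = 61 − 0.129(31)² + 0.0211(8240) − 1.4(39) = 61 − 123.969 + 173.864 − 54.6 = 56.295.
∂Q_x/∂P_r = −1.4, so E_xy = -1.4·(39/56.295) ≈ -0.970.
E_xy < 0: the goods are complements.

-0.970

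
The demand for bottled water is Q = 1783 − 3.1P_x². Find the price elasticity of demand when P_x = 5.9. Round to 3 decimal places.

-0.129

At P_x = 5.9, Q = 1675.089.
dQ/dP_x = −2·3.1·P_x = −36.58.
Point elasticity E = (dQ/dP_x)·(P_x/Q) = -36.58 × 5.9/1675.089 ≈ -0.129.
|E| < 1, so demand is inelastic at this price.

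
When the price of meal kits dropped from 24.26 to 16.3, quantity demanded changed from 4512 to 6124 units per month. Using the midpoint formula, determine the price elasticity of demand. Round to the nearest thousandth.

-0.772

%ΔQ = (6124 − 4512)/[(4512 + 6124)/2] = 1612/5318 ≈ 0.3031.
%ΔP = (16.3 − 24.26)/[(24.26 + 16.3)/2] = -7.96/20.28 ≈ -0.3925.
Arc elasticity E = %ΔQ/%ΔP ≈ 0.3031/-0.3925 ≈ -0.772.
|E| < 1: demand is inelastic over this range.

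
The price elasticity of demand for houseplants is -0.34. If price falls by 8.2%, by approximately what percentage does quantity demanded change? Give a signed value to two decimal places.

2.79

%ΔQ ≈ E × %ΔP = (-0.34) × (-8.2%) ≈ 2.79%.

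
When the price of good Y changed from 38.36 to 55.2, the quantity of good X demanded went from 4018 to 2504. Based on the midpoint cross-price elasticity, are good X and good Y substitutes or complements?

%ΔQ_x = (2504 − 4018)/[(4018+2504)/2] = -1514/3261 ≈ -0.4643.
%ΔP_y = (55.2 − 38.36)/[(38.36+55.2)/2] ≈ 0.3600.
E_xy = -0.4643/0.3600 ≈ -1.290.
E_xy < 0, so the goods are complements.

complements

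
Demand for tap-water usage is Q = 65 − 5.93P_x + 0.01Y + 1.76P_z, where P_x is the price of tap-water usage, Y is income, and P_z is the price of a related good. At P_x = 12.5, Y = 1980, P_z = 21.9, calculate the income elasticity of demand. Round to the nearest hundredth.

Substituting, Q = 65 − 5.93(12.5) + 0.01(1980) + 1.76(21.9) = 65 − 74.125 + 19.8 + 38.544 = 49.219.
∂Q/∂Y = +0.01, so E_I = 0.01·(1980/49.219) ≈ 0.40.
E_I ∈ (0,1): normal good (necessity).

0.40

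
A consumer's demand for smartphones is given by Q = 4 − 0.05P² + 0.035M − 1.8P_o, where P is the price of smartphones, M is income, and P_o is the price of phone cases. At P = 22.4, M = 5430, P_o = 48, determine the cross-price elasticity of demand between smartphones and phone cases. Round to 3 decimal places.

-1.046

Substituting, Q = 4 − 0.05(22.4)² + 0.035(5430) − 1.8(48) = 4 − 25.088 + 190.05 − 86.4 = 82.562.
∂Q/∂P_o = −1.8, so E_xy = -1.8·(48/82.562) ≈ -1.046.
E_xy < 0: the goods are complements.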